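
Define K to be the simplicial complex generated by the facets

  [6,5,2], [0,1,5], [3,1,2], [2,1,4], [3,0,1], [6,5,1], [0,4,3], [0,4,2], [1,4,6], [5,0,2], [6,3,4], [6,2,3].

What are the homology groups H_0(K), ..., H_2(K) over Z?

Order the vertices as 0 < 1 < 2 < 3 < 4 < 5 < 6. Listing each simplex with vertices in this order, K has dimension 2 with simplices:

  0-simplices (7): [0], [1], [2], [3], [4], [5], [6]
  1-simplices (18): [0,1], [0,2], [0,3], [0,4], [0,5], [1,2], [1,3], [1,4], [1,5], [1,6], [2,3], [2,4], [2,5], [2,6], [3,4], [3,6], [4,6], [5,6]
  2-simplices (12): [0,1,3], [0,1,5], [0,2,4], [0,2,5], [0,3,4], [1,2,3], [1,2,4], [1,4,6], [1,5,6], [2,3,6], [2,5,6], [3,4,6]

so the chain groups are C_0 ≅ Z^7, C_1 ≅ Z^18, C_2 ≅ Z^12.

∂_1: C_1 → C_0 is given by ∂[p,q] = [q] − [p]. For instance
  ∂[2,6] = [6] − [2].
The resulting 7×18 matrix has rank 6, and its Smith normal form has invariant factors (1,1,1,1,1,1).

Boundary ∂_2: C_2 → C_1 sends each 2-simplex [p,q,r] to [q,r] − [p,r] + [p,q]. For instance
  ∂[1,2,4] = [2,4] − [1,4] + [1,2],
  ∂[0,1,3] = [1,3] − [0,3] + [0,1].
The resulting 18×12 matrix has rank 12, and its Smith normal form has invariant factors (1,1,1,1,1,1,1,1,1,1,1,2).

Now H_k = ker ∂_k / im ∂_{k+1}, so:

  H_0: rank C_0 − rank ∂_1 = 7 − 6 = 1, and the invariant factors of ∂_1 are all 1, so H_0 = Z.
  H_1: rank ker ∂_1 − rank ∂_2 = (18 − 6) − 12 = 0, and ∂_2 has invariant factor 2 > 1, so H_1 = Z/2.
  H_2: rank ker ∂_2 − rank ∂_3 = (12 − 12) − 0 = 0, and there is no ∂_3, so H_2 = 0.

As a check, the Euler characteristic is 7 − 18 + 12 = 1, which agrees with 1 − 0 + 0 = 1.

H_0 = Z,  H_1 = Z/2,  H_2 = 0.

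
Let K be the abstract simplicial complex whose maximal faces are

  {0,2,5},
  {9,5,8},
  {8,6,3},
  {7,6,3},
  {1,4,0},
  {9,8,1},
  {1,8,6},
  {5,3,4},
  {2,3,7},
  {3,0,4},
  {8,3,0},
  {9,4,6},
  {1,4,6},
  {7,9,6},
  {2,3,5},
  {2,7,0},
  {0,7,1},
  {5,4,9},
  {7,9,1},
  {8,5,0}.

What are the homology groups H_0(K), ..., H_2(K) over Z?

Order the vertices as 0 < 1 < 2 < 3 < 4 < 5 < 6 < 7 < 8 < 9. Listing each simplex with vertices in this order, K has dimension 2 with simplices:

  0-simplices (10): [0], [1], [2], [3], [4], [5], [6], [7], [8], [9]
  1-simplices (30): (30 of them)
  2-simplices (20): (20 of them)

giving chain groups C_0 ≅ Z^10, C_1 ≅ Z^30, C_2 ≅ Z^20.

Boundary ∂_1: C_1 → C_0 is given by ∂[p,q] = [q] − [p].
As a 10×30 matrix over Z this has rank 9, with invariant factors (1,1,1,1,1,1,1,1,1).

The boundary map ∂_2: C_2 → C_1 acts by ∂[p,q,r] = [q,r] − [p,r] + [p,q]. For instance
  ∂[2,3,7] = [3,7] − [2,7] + [2,3],
  ∂[3,6,8] = [6,8] − [3,8] + [3,6].
As a 30×20 matrix over Z this has rank 20, with invariant factors (1,1,1,1,1,1,1,1,1,1,1,1,1,1,1,1,1,1,1,2).

Reading off H_k = ker ∂_k / im ∂_{k+1}:

  H_0: rank C_0 − rank ∂_1 = 10 − 9 = 1, and the invariant factors of ∂_1 are all 1, so H_0 = Z.
  H_1: rank ker ∂_1 − rank ∂_2 = (30 − 9) − 20 = 1, and ∂_2 has invariant factor 2 > 1, so H_1 = Z × Z/2.
  H_2: rank ker ∂_2 − rank ∂_3 = (20 − 20) − 0 = 0, and there is no ∂_3, so H_2 = 0.

(K is a triangulation of the Klein bottle.)

H_0 ≅ Z,  H_1 ≅ Z × Z/2,  H_2 = 0.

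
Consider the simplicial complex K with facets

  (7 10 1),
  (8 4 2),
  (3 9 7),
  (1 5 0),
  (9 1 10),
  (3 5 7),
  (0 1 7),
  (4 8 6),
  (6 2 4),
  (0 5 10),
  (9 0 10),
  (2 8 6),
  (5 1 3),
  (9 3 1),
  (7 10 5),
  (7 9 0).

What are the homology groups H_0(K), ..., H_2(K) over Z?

H_0 = Z^2,  H_1 = Z/2,  H_2 = Z.

We work with the vertex ordering 0 < 1 < 2 < 3 < 4 < 5 < 6 < 7 < 8 < 9 < 10. The simplices of K, each written with vertices in increasing order, are:

  0-simplices (11): [0], [1], [2], [3], [4], [5], [6], [7], [8], [9], [10]
  1-simplices (24): (24 of them)
  2-simplices (16): [0,1,5], [0,1,7], [0,5,10], [0,7,9], [0,9,10], [1,3,5], [1,3,9], [1,7,10], [1,9,10], [2,4,6], [2,4,8], [2,6,8], [3,5,7], [3,7,9], [4,6,8], [5,7,10]

Hence C_0 ≅ Z^11, C_1 ≅ Z^24, C_2 ≅ Z^16.

Boundary ∂_1: C_1 → C_0 is given by ∂[p,q] = [q] − [p]. For instance
  ∂[5,7] = [7] − [5].
As a 11×24 matrix over Z this has rank 9, with invariant factors (1,1,1,1,1,1,1,1,1).

Boundary ∂_2: C_2 → C_1 acts by ∂[p,q,r] = [q,r] − [p,r] + [p,q]. For instance
  ∂[2,4,8] = [4,8] − [2,8] + [2,4],
  ∂[0,1,7] = [1,7] − [0,7] + [0,1].
This gives a 24×16 integer matrix of rank 15; reducing to Smith normal form yields diagonal entries (1,1,1,1,1,1,1,1,1,1,1,1,1,1,2).

Reading off H_k = ker ∂_k / im ∂_{k+1}:

  H_0: rank C_0 − rank ∂_1 = 11 − 9 = 2, and the invariant factors of ∂_1 are all 1, so H_0 = Z^2.
  H_1: rank ker ∂_1 − rank ∂_2 = (24 − 9) − 15 = 0, and ∂_2 has invariant factor 2 > 1, so H_1 = Z/2.
  H_2: rank ker ∂_2 − rank ∂_3 = (16 − 15) − 0 = 1, and there is no ∂_3, so H_2 = Z.

As a check, the Euler characteristic is 11 − 24 + 16 = 3, which agrees with 2 − 0 + 1 = 3.
(K is a triangulation of the disjoint union of the 2-sphere S^2 and the real projective plane RP^2.)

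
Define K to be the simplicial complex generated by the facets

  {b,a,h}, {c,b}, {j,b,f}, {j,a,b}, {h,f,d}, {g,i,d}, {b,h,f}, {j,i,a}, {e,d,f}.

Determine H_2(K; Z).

We work with the vertex ordering a < b < c < d < e < f < g < h < i < j. The simplices of K, each written with vertices in increasing order, are:

  0-simplices (10): a, b, c, d, e, f, g, h, i, j
  1-simplices (18): ab, ah, ai, aj, bc, bf, bh, bj, de, df, dg, dh, di, ef, fh, fj, gi, ij
  2-simplices (8): abh, abj, aij, bfh, bfj, def, dfh, dgi

Hence C_0 ≅ Z^10, C_1 ≅ Z^18, C_2 ≅ Z^8.

The boundary map ∂_1: C_1 → C_0 sends each edge [p,q] (with p < q) to q − p. For instance
  ∂bc = c − b.
This gives a 10×18 integer matrix of rank 9; reducing to Smith normal form yields diagonal entries (1,1,1,1,1,1,1,1,1).

Boundary ∂_2: C_2 → C_1 sends each 2-simplex [p,q,r] to [q,r] − [p,r] + [p,q]. For instance
  ∂bfh = fh − bh + bf,
  ∂bfj = fj − bj + bf.
This gives a 18×8 integer matrix of rank 8; reducing to Smith normal form yields diagonal entries (1,1,1,1,1,1,1,1).

Reading off H_k = ker ∂_k / im ∂_{k+1}:

  H_2: rank ker ∂_2 − rank ∂_3 = (8 − 8) − 0 = 0, and there is no ∂_3, so H_2 = 0.

H_2 ≅ 0.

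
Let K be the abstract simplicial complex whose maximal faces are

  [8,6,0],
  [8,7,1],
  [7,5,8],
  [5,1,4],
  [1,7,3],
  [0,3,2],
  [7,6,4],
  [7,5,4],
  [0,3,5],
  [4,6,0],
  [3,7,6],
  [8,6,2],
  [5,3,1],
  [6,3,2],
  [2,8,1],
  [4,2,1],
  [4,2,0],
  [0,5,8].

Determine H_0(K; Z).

We work with the vertex ordering 0 < 1 < 2 < 3 < 4 < 5 < 6 < 7 < 8. The simplices of K, each written with vertices in increasing order, are:

  0-simplices (9): [0], [1], [2], [3], [4], [5], [6], [7], [8]
  1-simplices (27): (27 of them)
  2-simplices (18): [0,2,3], [0,2,4], [0,3,5], [0,4,6], [0,5,8], [0,6,8], [1,2,4], [1,2,8], [1,3,5], [1,3,7], [1,4,5], [1,7,8], [2,3,6], [2,6,8], [3,6,7], [4,5,7], [4,6,7], [5,7,8]

so the chain groups are C_0 ≅ Z^9, C_1 ≅ Z^27, C_2 ≅ Z^18.

∂_1: C_1 → C_0 sends each edge [p,q] (with p < q) to q − p. For instance
  ∂[0,8] = [8] − [0].
As a 9×27 matrix over Z this has rank 8, with invariant factors (1,1,1,1,1,1,1,1).

Boundary ∂_2: C_2 → C_1 maps a triangle to the signed sum of its edges. For instance
  ∂[0,6,8] = [6,8] − [0,8] + [0,6],
  ∂[1,7,8] = [7,8] − [1,8] + [1,7].
This gives a 27×18 integer matrix of rank 18; reducing to Smith normal form yields diagonal entries (1,1,1,1,1,1,1,1,1,1,1,1,1,1,1,1,1,2).

Now H_k = ker ∂_k / im ∂_{k+1}, so:

  H_0: rank C_0 − rank ∂_1 = 9 − 8 = 1, and the invariant factors of ∂_1 are all 1, so H_0 ≅ Z.

(K is a triangulation of the Klein bottle.)

H_0 ≅ Z.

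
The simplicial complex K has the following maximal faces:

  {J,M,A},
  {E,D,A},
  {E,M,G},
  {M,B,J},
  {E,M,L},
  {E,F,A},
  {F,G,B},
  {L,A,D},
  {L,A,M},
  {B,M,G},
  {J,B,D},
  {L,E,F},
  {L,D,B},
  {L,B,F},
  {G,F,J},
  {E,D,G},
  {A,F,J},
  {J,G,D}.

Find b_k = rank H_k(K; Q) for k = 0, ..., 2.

b_0 = 1, b_1 = 1, b_2 = 0.

K has 9 vertices, 27 edges, 18 triangles.
rank ∂_0 = 0, rank ∂_1 = 8 ⇒ b_0 = 9 − 0 − 8 = 1; all invariant factors of ∂_1 are 1 so no torsion. So H_0 ≅ Z.
rank ∂_1 = 8, rank ∂_2 = 18 ⇒ b_1 = 27 − 8 − 18 = 1; ∂_2 has invariant factor(s) [2] giving torsion. So H_1 ≅ Z ⊕ Z/2Z.
rank ∂_2 = 18, rank ∂_3 = 0 ⇒ b_2 = 18 − 18 − 0 = 0. So H_2 ≅ 0.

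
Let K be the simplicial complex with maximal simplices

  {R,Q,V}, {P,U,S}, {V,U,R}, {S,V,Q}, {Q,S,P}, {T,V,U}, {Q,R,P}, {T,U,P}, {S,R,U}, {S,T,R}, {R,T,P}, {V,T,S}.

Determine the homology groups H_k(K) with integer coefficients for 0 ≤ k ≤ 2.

Order the vertices as P < Q < R < S < T < U < V. Listing each simplex with vertices in this order, K has dimension 2 with simplices:

  0-simplices (7): P, Q, R, S, T, U, V
  1-simplices (18): PQ, PR, PS, PT, PU, QR, QS, QV, RS, RT, RU, RV, ST, SU, SV, TU, TV, UV
  2-simplices (12): PQR, PQS, PRT, PSU, PTU, QRV, QSV, RST, RSU, RUV, STV, TUV

so the chain groups are C_0 ≅ Z^7, C_1 ≅ Z^18, C_2 ≅ Z^12.

∂_1: C_1 → C_0 maps an edge to its endpoints' difference, ∂[p,q] = q − p. For instance
  ∂PU = U − P.
As a 7×18 matrix over Z this has rank 6, with invariant factors (1,1,1,1,1,1).

∂_2: C_2 → C_1 acts by ∂[p,q,r] = [q,r] − [p,r] + [p,q]. For instance
  ∂PQR = QR − PR + PQ,
  ∂RUV = UV − RV + RU.
As a 18×12 matrix over Z this has rank 12, with invariant factors (1,1,1,1,1,1,1,1,1,1,1,2).

Computing H_k = (kernel of ∂_k) / (image of ∂_{k+1}):

  H_0: rank C_0 − rank ∂_1 = 7 − 6 = 1, and the invariant factors of ∂_1 are all 1, so H_0 ≅ Z.
  H_1: rank ker ∂_1 − rank ∂_2 = (18 − 6) − 12 = 0, and ∂_2 has invariant factor 2 > 1, so H_1 ≅ Z/2Z.
  H_2: rank ker ∂_2 − rank ∂_3 = (12 − 12) − 0 = 0, and there is no ∂_3, so H_2 ≅ 0.

As a check, the Euler characteristic is 7 − 18 + 12 = 1, which agrees with 1 − 0 + 0 = 1.
(K is a triangulation of the real projective plane RP^2.)

H_0 ≅ Z,  H_1 ≅ Z/2Z,  H_2 = 0.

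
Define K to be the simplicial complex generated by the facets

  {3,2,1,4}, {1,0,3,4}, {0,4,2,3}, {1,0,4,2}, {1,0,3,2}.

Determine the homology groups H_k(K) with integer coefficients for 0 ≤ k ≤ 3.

Fix the vertex order 0 < 1 < 2 < 3 < 4 and write every simplex with vertices in increasing order. Then dim K = 3 and the simplices of K are:

  0-simplices (5): [0], [1], [2], [3], [4]
  1-simplices (10): [0,1], [0,2], [0,3], [0,4], [1,2], [1,3], [1,4], [2,3], [2,4], [3,4]
  2-simplices (10): [0,1,2], [0,1,3], [0,1,4], [0,2,3], [0,2,4], [0,3,4], [1,2,3], [1,2,4], [1,3,4], [2,3,4]
  3-simplices (5): [0,1,2,3], [0,1,2,4], [0,1,3,4], [0,2,3,4], [1,2,3,4]

so the chain groups are C_0 ≅ Z^5, C_1 ≅ Z^10, C_2 ≅ Z^10, C_3 ≅ Z^5.

The boundary map ∂_1: C_1 → C_0 maps an edge to its endpoints' difference, ∂[p,q] = q − p.
This gives a 5×10 integer matrix of rank 4; reducing to Smith normal form yields diagonal entries (1,1,1,1).

∂_2: C_2 → C_1 acts by ∂[p,q,r] = [q,r] − [p,r] + [p,q]. For instance
  ∂[0,1,3] = [1,3] − [0,3] + [0,1],
  ∂[1,2,3] = [2,3] − [1,3] + [1,2].
This gives a 10×10 integer matrix of rank 6; reducing to Smith normal form yields diagonal entries (1,1,1,1,1,1).

∂_3: C_3 → C_2 sends each 3-simplex σ to the alternating sum Σ_i (−1)^i (σ with its i-th vertex removed). For instance
  ∂[0,2,3,4] = [2,3,4] − [0,3,4] + [0,2,4] − [0,2,3],
  ∂[0,1,3,4] = [1,3,4] − [0,3,4] + [0,1,4] − [0,1,3].
The 10×5 boundary matrix has rank 4 and Smith normal form diag(1,1,1,1).

Reading off H_k = ker ∂_k / im ∂_{k+1}:

  H_0: rank C_0 − rank ∂_1 = 5 − 4 = 1, and the invariant factors of ∂_1 are all 1, so H_0 ≅ Z.
  H_1: rank ker ∂_1 − rank ∂_2 = (10 − 4) − 6 = 0, and the invariant factors of ∂_2 are all 1, so H_1 ≅ 0.
  H_2: rank ker ∂_2 − rank ∂_3 = (10 − 6) − 4 = 0, and the invariant factors of ∂_3 are all 1, so H_2 ≅ 0.
  H_3: rank ker ∂_3 − rank ∂_4 = (5 − 4) − 0 = 1, and there is no ∂_4, so H_3 ≅ Z.

As a check, the Euler characteristic is 5 − 10 + 10 − 5 = 0, which agrees with 1 − 0 + 0 − 1 = 0.

H_0 = Z,  H_1 = 0,  H_2 = 0,  H_3 = Z.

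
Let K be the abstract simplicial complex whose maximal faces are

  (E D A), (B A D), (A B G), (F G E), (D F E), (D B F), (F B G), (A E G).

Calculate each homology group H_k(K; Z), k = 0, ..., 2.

We work with the vertex ordering A < B < D < E < F < G. The simplices of K, each written with vertices in increasing order, are:

  0-simplices (6): A, B, D, E, F, G
  1-simplices (12): AB, AD, AE, AG, BD, BF, BG, DE, DF, EF, EG, FG
  2-simplices (8): ABD, ABG, ADE, AEG, BDF, BFG, DEF, EFG

so the chain groups are C_0 ≅ Z^6, C_1 ≅ Z^12, C_2 ≅ Z^8.

Boundary ∂_1: C_1 → C_0 sends each edge [p,q] (with p < q) to q − p. For instance
  ∂DE = E − D.
The resulting 6×12 matrix has rank 5, and its Smith normal form has invariant factors (1,1,1,1,1).

The boundary map ∂_2: C_2 → C_1 maps a triangle to the signed sum of its edges. For instance
  ∂AEG = EG − AG + AE,
  ∂ADE = DE − AE + AD.
The 12×8 boundary matrix has rank 7 and Smith normal form diag(1,1,1,1,1,1,1).

From H_k ≅ ker(∂_k) / im(∂_{k+1}) we obtain:

  H_0: rank C_0 − rank ∂_1 = 6 − 5 = 1, and the invariant factors of ∂_1 are all 1, so H_0 ≅ Z.
  H_1: rank ker ∂_1 − rank ∂_2 = (12 − 5) − 7 = 0, and the invariant factors of ∂_2 are all 1, so H_1 ≅ 0.
  H_2: rank ker ∂_2 − rank ∂_3 = (8 − 7) − 0 = 1, and there is no ∂_3, so H_2 ≅ Z.

H_0 = Z,  H_1 = 0,  H_2 = Z.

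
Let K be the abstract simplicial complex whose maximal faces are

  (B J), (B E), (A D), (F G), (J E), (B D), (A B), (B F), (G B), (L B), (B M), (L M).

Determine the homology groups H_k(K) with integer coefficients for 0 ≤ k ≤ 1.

H_0 = Z,  H_1 = Z^4.

Take the total order A < B < D < E < F < G < J < L < M on the vertex set. Then K (dimension 1) consists of the simplices:

  0-simplices (9): A, B, D, E, F, G, J, L, M
  1-simplices (12): AB, AD, BD, BE, BF, BG, BJ, BL, BM, EJ, FG, LM

so the chain groups are C_0 ≅ Z^9, C_1 ≅ Z^12.

∂_1: C_1 → C_0 maps an edge to its endpoints' difference, ∂[p,q] = q − p.
The resulting 9×12 matrix has rank 8, and its Smith normal form has invariant factors (1,1,1,1,1,1,1,1).

Computing H_k = (kernel of ∂_k) / (image of ∂_{k+1}):

  H_0: rank C_0 − rank ∂_1 = 9 − 8 = 1, and the invariant factors of ∂_1 are all 1, so H_0 ≅ Z.
  H_1: rank ker ∂_1 − rank ∂_2 = (12 − 8) − 0 = 4, and there is no ∂_2, so H_1 ≅ Z^4.

As a check, the Euler characteristic is 9 − 12 = -3, which agrees with 1 − 4 = -3.
(K is a triangulation of a wedge of 4 circles.)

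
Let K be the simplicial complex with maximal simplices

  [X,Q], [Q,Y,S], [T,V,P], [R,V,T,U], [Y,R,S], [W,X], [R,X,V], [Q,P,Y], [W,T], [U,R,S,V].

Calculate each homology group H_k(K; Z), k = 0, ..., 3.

Order the vertices as P < Q < R < S < T < U < V < W < X < Y. Listing each simplex with vertices in this order, K has dimension 3 with simplices:

  0-simplices (10): P, Q, R, S, T, U, V, W, X, Y
  1-simplices (22): PQ, PT, PV, PY, QS, QX, QY, RS, RT, RU, RV, RX, RY, SU, SV, SY, TU, TV, TW, UV, VX, WX
  2-simplices (12): PQY, PTV, QSY, RSU, RSV, RSY, RTU, RTV, RUV, RVX, SUV, TUV
  3-simplices (2): RSUV, RTUV

Hence C_0 ≅ Z^10, C_1 ≅ Z^22, C_2 ≅ Z^12, C_3 ≅ Z^2.

Boundary ∂_1: C_1 → C_0 sends each edge [p,q] (with p < q) to q − p.
The 10×22 boundary matrix has rank 9 and Smith normal form diag(1,1,1,1,1,1,1,1,1).

Boundary ∂_2: C_2 → C_1 sends each 2-simplex [p,q,r] to [q,r] − [p,r] + [p,q]. For instance
  ∂SUV = UV − SV + SU,
  ∂PQY = QY − PY + PQ.
The resulting 22×12 matrix has rank 10, and its Smith normal form has invariant factors (1,1,1,1,1,1,1,1,1,1).

Boundary ∂_3: C_3 → C_2 sends each 3-simplex σ to the alternating sum Σ_i (−1)^i (σ with its i-th vertex removed). For instance
  ∂RTUV = TUV − RUV + RTV − RTU,
  ∂RSUV = SUV − RUV + RSV − RSU.
As a 12×2 matrix over Z this has rank 2, with invariant factors (1,1).

From H_k ≅ ker(∂_k) / im(∂_{k+1}) we obtain:

  H_0: rank C_0 − rank ∂_1 = 10 − 9 = 1, and the invariant factors of ∂_1 are all 1, so H_0 = Z.
  H_1: rank ker ∂_1 − rank ∂_2 = (22 − 9) − 10 = 3, and the invariant factors of ∂_2 are all 1, so H_1 = Z^3.
  H_2: rank ker ∂_2 − rank ∂_3 = (12 − 10) − 2 = 0, and the invariant factors of ∂_3 are all 1, so H_2 = 0.
  H_3: rank ker ∂_3 − rank ∂_4 = (2 − 2) − 0 = 0, and there is no ∂_4, so H_3 = 0.

As a check, the Euler characteristic is 10 − 22 + 12 − 2 = -2, which agrees with 1 − 3 + 0 − 0 = -2.

H_0 = Z,  H_1 = Z^3,  H_2 = 0,  H_3 = 0.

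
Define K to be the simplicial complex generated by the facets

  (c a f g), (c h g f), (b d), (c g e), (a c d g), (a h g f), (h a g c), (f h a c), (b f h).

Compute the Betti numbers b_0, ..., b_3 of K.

b_0 = 1, b_1 = 1, b_2 = 0, b_3 = 1.

Order the vertices as a < b < c < d < e < f < g < h. Listing each simplex with vertices in this order, K has dimension 3 with simplices:

  0-simplices (8): a, b, c, d, e, f, g, h
  1-simplices (18): ac, ad, af, ag, ah, bd, bf, bh, cd, ce, cf, cg, ch, dg, eg, fg, fh, gh
  2-simplices (15): acd, acf, acg, ach, adg, afg, afh, agh, bfh, cdg, ceg, cfg, cfh, cgh, fgh
  3-simplices (6): acdg, acfg, acfh, acgh, afgh, cfgh

so the chain groups are C_0 ≅ Z^8, C_1 ≅ Z^18, C_2 ≅ Z^15, C_3 ≅ Z^6.

The boundary map ∂_1: C_1 → C_0 sends each edge [p,q] (with p < q) to q − p. For instance
  ∂bd = d − b.
As a 8×18 matrix over Z this has rank 7, with invariant factors (1,1,1,1,1,1,1).

The boundary map ∂_2: C_2 → C_1 acts by ∂[p,q,r] = [q,r] − [p,r] + [p,q]. For instance
  ∂adg = dg − ag + ad,
  ∂afg = fg − ag + af.
The resulting 18×15 matrix has rank 10, and its Smith normal form has invariant factors (1,1,1,1,1,1,1,1,1,1).

Boundary ∂_3: C_3 → C_2 sends each 3-simplex σ to the alternating sum Σ_i (−1)^i (σ with its i-th vertex removed). For instance
  ∂acgh = cgh − agh + ach − acg,
  ∂acfg = cfg − afg + acg − acf.
The resulting 15×6 matrix has rank 5, and its Smith normal form has invariant factors (1,1,1,1,1).

Now H_k = ker ∂_k / im ∂_{k+1}, so:

  H_0: rank C_0 − rank ∂_1 = 8 − 7 = 1, and the invariant factors of ∂_1 are all 1, so H_0 = Z.
  H_1: rank ker ∂_1 − rank ∂_2 = (18 − 7) − 10 = 1, and the invariant factors of ∂_2 are all 1, so H_1 = Z.
  H_2: rank ker ∂_2 − rank ∂_3 = (15 − 10) − 5 = 0, and the invariant factors of ∂_3 are all 1, so H_2 = 0.
  H_3: rank ker ∂_3 − rank ∂_4 = (6 − 5) − 0 = 1, and there is no ∂_4, so H_3 = Z.

Hence the Betti numbers are b_0 = 1, b_1 = 1, b_2 = 0, b_3 = 1.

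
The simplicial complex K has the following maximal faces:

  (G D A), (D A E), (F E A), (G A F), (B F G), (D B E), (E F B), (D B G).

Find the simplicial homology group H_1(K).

H_1 = 0.

Order the vertices as A < B < D < E < F < G. Listing each simplex with vertices in this order, K has dimension 2 with simplices:

  0-simplices (6): A, B, D, E, F, G
  1-simplices (12): AD, AE, AF, AG, BD, BE, BF, BG, DE, DG, EF, FG
  2-simplices (8): ADE, ADG, AEF, AFG, BDE, BDG, BEF, BFG

so the chain groups are C_0 ≅ Z^6, C_1 ≅ Z^12, C_2 ≅ Z^8.

∂_1: C_1 → C_0 sends each edge [p,q] (with p < q) to q − p.
The resulting 6×12 matrix has rank 5, and its Smith normal form has invariant factors (1,1,1,1,1).

Boundary ∂_2: C_2 → C_1 sends each 2-simplex [p,q,r] to [q,r] − [p,r] + [p,q]. For instance
  ∂BEF = EF − BF + BE,
  ∂ADE = DE − AE + AD.
As a 12×8 matrix over Z this has rank 7, with invariant factors (1,1,1,1,1,1,1).

Computing H_k = (kernel of ∂_k) / (image of ∂_{k+1}):

  H_1: rank ker ∂_1 − rank ∂_2 = (12 − 5) − 7 = 0, and the invariant factors of ∂_2 are all 1, so H_1 ≅ 0.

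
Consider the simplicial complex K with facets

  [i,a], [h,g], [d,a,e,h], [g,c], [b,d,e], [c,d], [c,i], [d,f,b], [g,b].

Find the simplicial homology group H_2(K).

H_2 ≅ 0.

Order the vertices as a < b < c < d < e < f < g < h < i. Listing each simplex with vertices in this order, K has dimension 3 with simplices:

  0-simplices (9): a, b, c, d, e, f, g, h, i
  1-simplices (16): ad, ae, ah, ai, bd, be, bf, bg, cd, cg, ci, de, df, dh, eh, gh
  2-simplices (6): ade, adh, aeh, bde, bdf, deh
  3-simplices (1): adeh

so the chain groups are C_0 ≅ Z^9, C_1 ≅ Z^16, C_2 ≅ Z^6, C_3 ≅ Z^1.

Boundary ∂_1: C_1 → C_0 sends each edge [p,q] (with p < q) to q − p. For instance
  ∂be = e − b.
The 9×16 boundary matrix has rank 8 and Smith normal form diag(1,1,1,1,1,1,1,1).

The boundary map ∂_2: C_2 → C_1 acts by ∂[p,q,r] = [q,r] − [p,r] + [p,q]. For instance
  ∂deh = eh − dh + de,
  ∂bde = de − be + bd.
The resulting 16×6 matrix has rank 5, and its Smith normal form has invariant factors (1,1,1,1,1).

The boundary map ∂_3: C_3 → C_2 sends each 3-simplex σ to the alternating sum Σ_i (−1)^i (σ with its i-th vertex removed). For instance
  ∂adeh = deh − aeh + adh − ade.
The resulting 6×1 matrix has rank 1, and its Smith normal form has invariant factors (1).

Computing H_k = (kernel of ∂_k) / (image of ∂_{k+1}):

  H_2: rank ker ∂_2 − rank ∂_3 = (6 − 5) − 1 = 0, and the invariant factors of ∂_3 are all 1, so H_2 ≅ 0.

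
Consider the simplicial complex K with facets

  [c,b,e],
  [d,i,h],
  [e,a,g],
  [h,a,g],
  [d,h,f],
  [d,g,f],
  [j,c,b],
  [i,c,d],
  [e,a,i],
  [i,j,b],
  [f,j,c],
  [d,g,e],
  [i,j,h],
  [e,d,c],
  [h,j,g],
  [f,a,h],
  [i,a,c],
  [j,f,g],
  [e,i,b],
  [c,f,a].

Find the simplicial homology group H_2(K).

K has 10 vertices, 30 edges, 20 triangles.
rank ∂_2 = 20, rank ∂_3 = 0 ⇒ b_2 = 20 − 20 − 0 = 0. So H_2 ≅ 0.

H_2 = 0.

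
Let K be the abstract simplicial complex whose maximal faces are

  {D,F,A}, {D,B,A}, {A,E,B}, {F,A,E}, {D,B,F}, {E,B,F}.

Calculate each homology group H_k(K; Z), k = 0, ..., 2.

Fix the vertex order A < B < D < E < F and write every simplex with vertices in increasing order. Then dim K = 2 and the simplices of K are:

  0-simplices (5): A, B, D, E, F
  1-simplices (9): AB, AD, AE, AF, BD, BE, BF, DF, EF
  2-simplices (6): ABD, ABE, ADF, AEF, BDF, BEF

giving chain groups C_0 ≅ Z^5, C_1 ≅ Z^9, C_2 ≅ Z^6.

∂_1: C_1 → C_0 maps an edge to its endpoints' difference, ∂[p,q] = q − p. For instance
  ∂AF = F − A.
The 5×9 boundary matrix has rank 4 and Smith normal form diag(1,1,1,1).

Boundary ∂_2: C_2 → C_1 sends each 2-simplex [p,q,r] to [q,r] − [p,r] + [p,q]. For instance
  ∂AEF = EF − AF + AE,
  ∂BEF = EF − BF + BE.
The 9×6 boundary matrix has rank 5 and Smith normal form diag(1,1,1,1,1).

Computing H_k = (kernel of ∂_k) / (image of ∂_{k+1}):

  H_0: rank C_0 − rank ∂_1 = 5 − 4 = 1, and the invariant factors of ∂_1 are all 1, so H_0 = Z.
  H_1: rank ker ∂_1 − rank ∂_2 = (9 − 4) − 5 = 0, and the invariant factors of ∂_2 are all 1, so H_1 = 0.
  H_2: rank ker ∂_2 − rank ∂_3 = (6 − 5) − 0 = 1, and there is no ∂_3, so H_2 = Z.

H_0 ≅ Z,  H_1 = 0,  H_2 ≅ Z.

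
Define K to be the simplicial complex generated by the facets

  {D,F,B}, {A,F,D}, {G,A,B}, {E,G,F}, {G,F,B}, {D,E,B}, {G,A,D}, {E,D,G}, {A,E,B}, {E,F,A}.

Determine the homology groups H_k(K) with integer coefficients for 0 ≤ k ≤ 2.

Fix the vertex order A < B < D < E < F < G and write every simplex with vertices in increasing order. Then dim K = 2 and the simplices of K are:

  0-simplices (6): A, B, D, E, F, G
  1-simplices (15): AB, AD, AE, AF, AG, BD, BE, BF, BG, DE, DF, DG, EF, EG, FG
  2-simplices (10): ABE, ABG, ADF, ADG, AEF, BDE, BDF, BFG, DEG, EFG

so the chain groups are C_0 ≅ Z^6, C_1 ≅ Z^15, C_2 ≅ Z^10.

∂_1: C_1 → C_0 sends each edge [p,q] (with p < q) to q − p.
This gives a 6×15 integer matrix of rank 5; reducing to Smith normal form yields diagonal entries (1,1,1,1,1).

Boundary ∂_2: C_2 → C_1 sends each 2-simplex [p,q,r] to [q,r] − [p,r] + [p,q]. For instance
  ∂BDE = DE − BE + BD,
  ∂BDF = DF − BF + BD.
The resulting 15×10 matrix has rank 10, and its Smith normal form has invariant factors (1,1,1,1,1,1,1,1,1,2).

Reading off H_k = ker ∂_k / im ∂_{k+1}:

  H_0: rank C_0 − rank ∂_1 = 6 − 5 = 1, and the invariant factors of ∂_1 are all 1, so H_0 ≅ Z.
  H_1: rank ker ∂_1 − rank ∂_2 = (15 − 5) − 10 = 0, and ∂_2 has invariant factor 2 > 1, so H_1 ≅ Z/2Z.
  H_2: rank ker ∂_2 − rank ∂_3 = (10 − 10) − 0 = 0, and there is no ∂_3, so H_2 ≅ 0.

(K is a triangulation of the real projective plane RP^2.)

H_0 ≅ Z,  H_1 ≅ Z/2Z,  H_2 = 0.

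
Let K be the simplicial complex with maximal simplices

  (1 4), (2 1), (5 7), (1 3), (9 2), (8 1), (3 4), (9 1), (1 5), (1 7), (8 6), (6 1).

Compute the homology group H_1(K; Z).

H_1 = Z^4.

We work with the vertex ordering 1 < 2 < 3 < 4 < 5 < 6 < 7 < 8 < 9. The simplices of K, each written with vertices in increasing order, are:

  0-simplices (9): [1], [2], [3], [4], [5], [6], [7], [8], [9]
  1-simplices (12): [1,2], [1,3], [1,4], [1,5], [1,6], [1,7], [1,8], [1,9], [2,9], [3,4], [5,7], [6,8]

Hence C_0 ≅ Z^9, C_1 ≅ Z^12.

∂_1: C_1 → C_0 maps an edge to its endpoints' difference, ∂[p,q] = q − p. For instance
  ∂[1,8] = [8] − [1].
The 9×12 boundary matrix has rank 8 and Smith normal form diag(1,1,1,1,1,1,1,1).

Computing H_k = (kernel of ∂_k) / (image of ∂_{k+1}):

  H_1: rank ker ∂_1 − rank ∂_2 = (12 − 8) − 0 = 4, and there is no ∂_2, so H_1 = Z^4.

(K is a triangulation of a wedge of 4 circles.)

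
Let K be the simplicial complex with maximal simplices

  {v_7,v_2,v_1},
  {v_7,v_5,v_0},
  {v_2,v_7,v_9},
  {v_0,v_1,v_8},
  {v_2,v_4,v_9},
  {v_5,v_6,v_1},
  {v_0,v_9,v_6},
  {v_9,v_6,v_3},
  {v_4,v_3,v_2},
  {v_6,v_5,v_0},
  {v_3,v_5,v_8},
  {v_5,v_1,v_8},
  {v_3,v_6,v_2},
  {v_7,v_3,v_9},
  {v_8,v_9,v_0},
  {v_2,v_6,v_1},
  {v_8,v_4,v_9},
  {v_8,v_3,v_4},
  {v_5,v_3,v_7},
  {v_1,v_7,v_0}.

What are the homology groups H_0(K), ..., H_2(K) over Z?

Order the vertices as v_0 < v_1 < v_2 < v_3 < v_4 < v_5 < v_6 < v_7 < v_8 < v_9. Listing each simplex with vertices in this order, K has dimension 2 with simplices:

  0-simplices (10): [v_0], [v_1], [v_2], [v_3], [v_4], [v_5], [v_6], [v_7], [v_8], [v_9]
  1-simplices (30): (30 of them)
  2-simplices (20): (20 of them)

giving chain groups C_0 ≅ Z^10, C_1 ≅ Z^30, C_2 ≅ Z^20.

The boundary map ∂_1: C_1 → C_0 maps an edge to its endpoints' difference, ∂[p,q] = q − p. For instance
  ∂[v_5,v_6] = [v_6] − [v_5].
This gives a 10×30 integer matrix of rank 9; reducing to Smith normal form yields diagonal entries (1,1,1,1,1,1,1,1,1).

∂_2: C_2 → C_1 sends each 2-simplex [p,q,r] to [q,r] − [p,r] + [p,q]. For instance
  ∂[v_4,v_8,v_9] = [v_8,v_9] − [v_4,v_9] + [v_4,v_8],
  ∂[v_1,v_5,v_6] = [v_5,v_6] − [v_1,v_6] + [v_1,v_5].
This gives a 30×20 integer matrix of rank 20; reducing to Smith normal form yields diagonal entries (1,1,1,1,1,1,1,1,1,1,1,1,1,1,1,1,1,1,1,2).

From H_k ≅ ker(∂_k) / im(∂_{k+1}) we obtain:

  H_0: rank C_0 − rank ∂_1 = 10 − 9 = 1, and the invariant factors of ∂_1 are all 1, so H_0 = Z.
  H_1: rank ker ∂_1 − rank ∂_2 = (30 − 9) − 20 = 1, and ∂_2 has invariant factor 2 > 1, so H_1 = Z ⊕ Z/2.
  H_2: rank ker ∂_2 − rank ∂_3 = (20 − 20) − 0 = 0, and there is no ∂_3, so H_2 = 0.

(K is a triangulation of the Klein bottle.)

H_0 = Z,  H_1 = Z ⊕ Z/2,  H_2 = 0.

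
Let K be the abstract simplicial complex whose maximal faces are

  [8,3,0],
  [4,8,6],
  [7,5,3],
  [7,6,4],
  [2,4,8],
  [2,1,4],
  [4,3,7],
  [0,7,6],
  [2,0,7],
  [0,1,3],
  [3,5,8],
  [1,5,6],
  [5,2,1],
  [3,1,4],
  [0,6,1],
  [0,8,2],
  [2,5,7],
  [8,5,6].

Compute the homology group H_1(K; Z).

Take the total order 0 < 1 < 2 < 3 < 4 < 5 < 6 < 7 < 8 on the vertex set. Then K (dimension 2) consists of the simplices:

  0-simplices (9): [0], [1], [2], [3], [4], [5], [6], [7], [8]
  1-simplices (27): (27 of them)
  2-simplices (18): [0,1,3], [0,1,6], [0,2,7], [0,2,8], [0,3,8], [0,6,7], [1,2,4], [1,2,5], [1,3,4], [1,5,6], [2,4,8], [2,5,7], [3,4,7], [3,5,7], [3,5,8], [4,6,7], [4,6,8], [5,6,8]

Hence C_0 ≅ Z^9, C_1 ≅ Z^27, C_2 ≅ Z^18.

Boundary ∂_1: C_1 → C_0 maps an edge to its endpoints' difference, ∂[p,q] = q − p.
The 9×27 boundary matrix has rank 8 and Smith normal form diag(1,1,1,1,1,1,1,1).

Boundary ∂_2: C_2 → C_1 sends each 2-simplex [p,q,r] to [q,r] − [p,r] + [p,q]. For instance
  ∂[4,6,8] = [6,8] − [4,8] + [4,6],
  ∂[0,2,8] = [2,8] − [0,8] + [0,2].
As a 27×18 matrix over Z this has rank 17, with invariant factors (1,1,1,1,1,1,1,1,1,1,1,1,1,1,1,1,1).

Reading off H_k = ker ∂_k / im ∂_{k+1}:

  H_1: rank ker ∂_1 − rank ∂_2 = (27 − 8) − 17 = 2, and the invariant factors of ∂_2 are all 1, so H_1 = Z^2.

(K is a triangulation of the torus T^2.)

H_1 = Z^2.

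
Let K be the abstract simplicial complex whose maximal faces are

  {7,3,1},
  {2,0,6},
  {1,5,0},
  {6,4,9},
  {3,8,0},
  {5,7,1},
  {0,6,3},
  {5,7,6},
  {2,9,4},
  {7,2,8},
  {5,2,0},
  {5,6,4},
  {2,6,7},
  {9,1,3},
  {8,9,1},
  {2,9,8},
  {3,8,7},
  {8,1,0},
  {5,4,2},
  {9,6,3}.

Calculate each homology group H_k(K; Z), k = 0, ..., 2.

Take the total order 0 < 1 < 2 < 3 < 4 < 5 < 6 < 7 < 8 < 9 on the vertex set. Then K (dimension 2) consists of the simplices:

  0-simplices (10): [0], [1], [2], [3], [4], [5], [6], [7], [8], [9]
  1-simplices (30): (30 of them)
  2-simplices (20): (20 of them)

so the chain groups are C_0 ≅ Z^10, C_1 ≅ Z^30, C_2 ≅ Z^20.

The boundary map ∂_1: C_1 → C_0 is given by ∂[p,q] = [q] − [p]. For instance
  ∂[3,8] = [8] − [3].
The 10×30 boundary matrix has rank 9 and Smith normal form diag(1,1,1,1,1,1,1,1,1).

The boundary map ∂_2: C_2 → C_1 sends each 2-simplex [p,q,r] to [q,r] − [p,r] + [p,q]. For instance
  ∂[2,8,9] = [8,9] − [2,9] + [2,8],
  ∂[1,8,9] = [8,9] − [1,9] + [1,8].
As a 30×20 matrix over Z this has rank 20, with invariant factors (1,1,1,1,1,1,1,1,1,1,1,1,1,1,1,1,1,1,1,2).

From H_k ≅ ker(∂_k) / im(∂_{k+1}) we obtain:

  H_0: rank C_0 − rank ∂_1 = 10 − 9 = 1, and the invariant factors of ∂_1 are all 1, so H_0 ≅ Z.
  H_1: rank ker ∂_1 − rank ∂_2 = (30 − 9) − 20 = 1, and ∂_2 has invariant factor 2 > 1, so H_1 ≅ Z ⊕ Z/2.
  H_2: rank ker ∂_2 − rank ∂_3 = (20 − 20) − 0 = 0, and there is no ∂_3, so H_2 ≅ 0.

As a check, the Euler characteristic is 10 − 30 + 20 = 0, which agrees with 1 − 1 + 0 = 0.

H_0 = Z,  H_1 = Z ⊕ Z/2,  H_2 = 0.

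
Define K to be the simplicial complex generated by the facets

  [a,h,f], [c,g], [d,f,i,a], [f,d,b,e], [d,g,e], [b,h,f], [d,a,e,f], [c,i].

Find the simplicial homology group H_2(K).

K has 9 vertices, 19 edges, 13 triangles, 3 3-simplices.
rank ∂_2 = 10, rank ∂_3 = 3 ⇒ b_2 = 13 − 10 − 3 = 0; all invariant factors of ∂_3 are 1 so no torsion. So H_2 = 0.

H_2 ≅ 0.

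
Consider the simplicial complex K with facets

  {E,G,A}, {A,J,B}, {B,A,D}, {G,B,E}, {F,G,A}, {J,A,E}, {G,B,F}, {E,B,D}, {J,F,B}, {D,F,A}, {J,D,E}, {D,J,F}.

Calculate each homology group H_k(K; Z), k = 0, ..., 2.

H_0 ≅ Z,  H_1 ≅ Z/2,  H_2 = 0.

Take the total order A < B < D < E < F < G < J on the vertex set. Then K (dimension 2) consists of the simplices:

  0-simplices (7): A, B, D, E, F, G, J
  1-simplices (18): AB, AD, AE, AF, AG, AJ, BD, BE, BF, BG, BJ, DE, DF, DJ, EG, EJ, FG, FJ
  2-simplices (12): ABD, ABJ, ADF, AEG, AEJ, AFG, BDE, BEG, BFG, BFJ, DEJ, DFJ

so the chain groups are C_0 ≅ Z^7, C_1 ≅ Z^18, C_2 ≅ Z^12.

Boundary ∂_1: C_1 → C_0 maps an edge to its endpoints' difference, ∂[p,q] = q − p. For instance
  ∂EG = G − E.
The resulting 7×18 matrix has rank 6, and its Smith normal form has invariant factors (1,1,1,1,1,1).

∂_2: C_2 → C_1 maps a triangle to the signed sum of its edges. For instance
  ∂AFG = FG − AG + AF,
  ∂BEG = EG − BG + BE.
As a 18×12 matrix over Z this has rank 12, with invariant factors (1,1,1,1,1,1,1,1,1,1,1,2).

Reading off H_k = ker ∂_k / im ∂_{k+1}:

  H_0: rank C_0 − rank ∂_1 = 7 − 6 = 1, and the invariant factors of ∂_1 are all 1, so H_0 ≅ Z.
  H_1: rank ker ∂_1 − rank ∂_2 = (18 − 6) − 12 = 0, and ∂_2 has invariant factor 2 > 1, so H_1 ≅ Z/2.
  H_2: rank ker ∂_2 − rank ∂_3 = (12 − 12) − 0 = 0, and there is no ∂_3, so H_2 ≅ 0.

As a check, the Euler characteristic is 7 − 18 + 12 = 1, which agrees with 1 − 0 + 0 = 1.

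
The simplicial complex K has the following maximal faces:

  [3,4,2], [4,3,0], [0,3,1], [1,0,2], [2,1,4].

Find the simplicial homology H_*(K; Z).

H_0 ≅ Z,  H_1 ≅ Z,  H_2 = 0.

Order the vertices as 0 < 1 < 2 < 3 < 4. Listing each simplex with vertices in this order, K has dimension 2 with simplices:

  0-simplices (5): [0], [1], [2], [3], [4]
  1-simplices (10): [0,1], [0,2], [0,3], [0,4], [1,2], [1,3], [1,4], [2,3], [2,4], [3,4]
  2-simplices (5): [0,1,2], [0,1,3], [0,3,4], [1,2,4], [2,3,4]

so the chain groups are C_0 ≅ Z^5, C_1 ≅ Z^10, C_2 ≅ Z^5.

The boundary map ∂_1: C_1 → C_0 maps an edge to its endpoints' difference, ∂[p,q] = q − p.
The resulting 5×10 matrix has rank 4, and its Smith normal form has invariant factors (1,1,1,1).

Boundary ∂_2: C_2 → C_1 acts by ∂[p,q,r] = [q,r] − [p,r] + [p,q]. For instance
  ∂[0,3,4] = [3,4] − [0,4] + [0,3],
  ∂[2,3,4] = [3,4] − [2,4] + [2,3].
As a 10×5 matrix over Z this has rank 5, with invariant factors (1,1,1,1,1).

Computing H_k = (kernel of ∂_k) / (image of ∂_{k+1}):

  H_0: rank C_0 − rank ∂_1 = 5 − 4 = 1, and the invariant factors of ∂_1 are all 1, so H_0 = Z.
  H_1: rank ker ∂_1 − rank ∂_2 = (10 − 4) − 5 = 1, and the invariant factors of ∂_2 are all 1, so H_1 = Z.
  H_2: rank ker ∂_2 − rank ∂_3 = (5 − 5) − 0 = 0, and there is no ∂_3, so H_2 = 0.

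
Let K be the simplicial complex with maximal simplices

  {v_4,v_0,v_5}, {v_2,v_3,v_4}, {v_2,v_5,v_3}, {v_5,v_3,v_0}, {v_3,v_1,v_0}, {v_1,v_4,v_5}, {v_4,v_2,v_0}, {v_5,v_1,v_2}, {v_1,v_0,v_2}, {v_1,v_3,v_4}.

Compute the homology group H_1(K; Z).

Take the total order v_0 < v_1 < v_2 < v_3 < v_4 < v_5 on the vertex set. Then K (dimension 2) consists of the simplices:

  0-simplices (6): [v_0], [v_1], [v_2], [v_3], [v_4], [v_5]
  1-simplices (15): (15 of them)
  2-simplices (10): [v_0,v_1,v_2], [v_0,v_1,v_3], [v_0,v_2,v_4], [v_0,v_3,v_5], [v_0,v_4,v_5], [v_1,v_2,v_5], [v_1,v_3,v_4], [v_1,v_4,v_5], [v_2,v_3,v_4], [v_2,v_3,v_5]

Hence C_0 ≅ Z^6, C_1 ≅ Z^15, C_2 ≅ Z^10.

Boundary ∂_1: C_1 → C_0 sends each edge [p,q] (with p < q) to q − p.
The 6×15 boundary matrix has rank 5 and Smith normal form diag(1,1,1,1,1).

Boundary ∂_2: C_2 → C_1 maps a triangle to the signed sum of its edges. For instance
  ∂[v_0,v_1,v_3] = [v_1,v_3] − [v_0,v_3] + [v_0,v_1],
  ∂[v_0,v_1,v_2] = [v_1,v_2] − [v_0,v_2] + [v_0,v_1].
This gives a 15×10 integer matrix of rank 10; reducing to Smith normal form yields diagonal entries (1,1,1,1,1,1,1,1,1,2).

Computing H_k = (kernel of ∂_k) / (image of ∂_{k+1}):

  H_1: rank ker ∂_1 − rank ∂_2 = (15 − 5) − 10 = 0, and ∂_2 has invariant factor 2 > 1, so H_1 ≅ Z_2.

(K is a triangulation of the real projective plane RP^2.)

H_1 = Z_2.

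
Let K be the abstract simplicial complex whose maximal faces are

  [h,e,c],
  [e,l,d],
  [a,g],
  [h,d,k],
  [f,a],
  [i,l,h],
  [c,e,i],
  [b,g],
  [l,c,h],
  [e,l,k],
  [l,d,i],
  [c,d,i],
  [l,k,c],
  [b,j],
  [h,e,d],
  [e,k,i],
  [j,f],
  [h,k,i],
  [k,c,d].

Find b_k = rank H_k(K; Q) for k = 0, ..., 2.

K has 12 vertices, 26 edges, 14 triangles.
rank ∂_0 = 0, rank ∂_1 = 10 ⇒ b_0 = 12 − 0 − 10 = 2; all invariant factors of ∂_1 are 1 so no torsion. So H_0 = Z^2.
rank ∂_1 = 10, rank ∂_2 = 13 ⇒ b_1 = 26 − 10 − 13 = 3; all invariant factors of ∂_2 are 1 so no torsion. So H_1 = Z^3.
rank ∂_2 = 13, rank ∂_3 = 0 ⇒ b_2 = 14 − 13 − 0 = 1. So H_2 = Z.

b_0 = 2, b_1 = 3, b_2 = 1.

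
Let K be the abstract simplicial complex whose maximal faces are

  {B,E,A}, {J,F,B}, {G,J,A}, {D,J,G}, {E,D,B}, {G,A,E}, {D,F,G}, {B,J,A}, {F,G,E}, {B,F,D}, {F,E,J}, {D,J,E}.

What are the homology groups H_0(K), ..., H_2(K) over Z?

H_0 ≅ Z,  H_1 ≅ Z/2,  H_2 = 0.

Fix the vertex order A < B < D < E < F < G < J and write every simplex with vertices in increasing order. Then dim K = 2 and the simplices of K are:

  0-simplices (7): A, B, D, E, F, G, J
  1-simplices (18): AB, AE, AG, AJ, BD, BE, BF, BJ, DE, DF, DG, DJ, EF, EG, EJ, FG, FJ, GJ
  2-simplices (12): ABE, ABJ, AEG, AGJ, BDE, BDF, BFJ, DEJ, DFG, DGJ, EFG, EFJ

Hence C_0 ≅ Z^7, C_1 ≅ Z^18, C_2 ≅ Z^12.

Boundary ∂_1: C_1 → C_0 sends each edge [p,q] (with p < q) to q − p.
The 7×18 boundary matrix has rank 6 and Smith normal form diag(1,1,1,1,1,1).

Boundary ∂_2: C_2 → C_1 maps a triangle to the signed sum of its edges. For instance
  ∂ABJ = BJ − AJ + AB,
  ∂EFJ = FJ − EJ + EF.
This gives a 18×12 integer matrix of rank 12; reducing to Smith normal form yields diagonal entries (1,1,1,1,1,1,1,1,1,1,1,2).

Computing H_k = (kernel of ∂_k) / (image of ∂_{k+1}):

  H_0: rank C_0 − rank ∂_1 = 7 − 6 = 1, and the invariant factors of ∂_1 are all 1, so H_0 = Z.
  H_1: rank ker ∂_1 − rank ∂_2 = (18 − 6) − 12 = 0, and ∂_2 has invariant factor 2 > 1, so H_1 = Z/2.
  H_2: rank ker ∂_2 − rank ∂_3 = (12 − 12) − 0 = 0, and there is no ∂_3, so H_2 = 0.

(K is a triangulation of the real projective plane RP^2.)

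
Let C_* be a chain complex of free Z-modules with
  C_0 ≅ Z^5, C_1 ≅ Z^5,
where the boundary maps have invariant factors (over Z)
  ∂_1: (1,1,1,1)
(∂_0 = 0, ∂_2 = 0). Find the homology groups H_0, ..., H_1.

H_0 ≅ Z,  H_1 ≅ Z.

H_0: b_0 = 5 − 0 − 4 = 1; torsion from ∂_1 factors > 1: none. So H_0 ≅ Z.
H_1: b_1 = 5 − 4 − 0 = 1; torsion from ∂_2 factors > 1: none. So H_1 ≅ Z.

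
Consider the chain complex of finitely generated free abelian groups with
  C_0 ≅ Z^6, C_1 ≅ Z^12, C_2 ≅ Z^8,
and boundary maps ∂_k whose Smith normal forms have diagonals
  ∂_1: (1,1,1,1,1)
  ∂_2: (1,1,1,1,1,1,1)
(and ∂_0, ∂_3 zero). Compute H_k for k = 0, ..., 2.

H_0: b_0 = 6 − 0 − 5 = 1; torsion from ∂_1 factors > 1: none. So H_0 ≅ Z.
H_1: b_1 = 12 − 5 − 7 = 0; torsion from ∂_2 factors > 1: none. So H_1 ≅ 0.
H_2: b_2 = 8 − 7 − 0 = 1; torsion from ∂_3 factors > 1: none. So H_2 ≅ Z.

H_0 ≅ Z,  H_1 = 0,  H_2 ≅ Z.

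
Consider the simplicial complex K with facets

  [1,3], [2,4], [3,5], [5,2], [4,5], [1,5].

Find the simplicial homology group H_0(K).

H_0 ≅ Z.

Fix the vertex order 1 < 2 < 3 < 4 < 5 and write every simplex with vertices in increasing order. Then dim K = 1 and the simplices of K are:

  0-simplices (5): [1], [2], [3], [4], [5]
  1-simplices (6): [1,3], [1,5], [2,4], [2,5], [3,5], [4,5]

Hence C_0 ≅ Z^5, C_1 ≅ Z^6.

The boundary map ∂_1: C_1 → C_0 sends each edge [p,q] (with p < q) to q − p. For instance
  ∂[1,5] = [5] − [1].
The 5×6 boundary matrix has rank 4 and Smith normal form diag(1,1,1,1).

Computing H_k = (kernel of ∂_k) / (image of ∂_{k+1}):

  H_0: rank C_0 − rank ∂_1 = 5 − 4 = 1, and the invariant factors of ∂_1 are all 1, so H_0 ≅ Z.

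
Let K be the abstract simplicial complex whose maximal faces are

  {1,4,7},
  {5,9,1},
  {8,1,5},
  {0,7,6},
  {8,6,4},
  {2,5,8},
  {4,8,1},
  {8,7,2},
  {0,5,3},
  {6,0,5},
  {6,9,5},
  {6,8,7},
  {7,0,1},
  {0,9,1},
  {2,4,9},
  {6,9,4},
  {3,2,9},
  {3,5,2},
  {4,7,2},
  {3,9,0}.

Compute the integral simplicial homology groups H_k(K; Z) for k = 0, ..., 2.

H_0 ≅ Z,  H_1 ≅ Z ⊕ Z/2,  H_2 = 0.

Fix the vertex order 0 < 1 < 2 < 3 < 4 < 5 < 6 < 7 < 8 < 9 and write every simplex with vertices in increasing order. Then dim K = 2 and the simplices of K are:

  0-simplices (10): [0], [1], [2], [3], [4], [5], [6], [7], [8], [9]
  1-simplices (30): (30 of them)
  2-simplices (20): (20 of them)

Hence C_0 ≅ Z^10, C_1 ≅ Z^30, C_2 ≅ Z^20.

Boundary ∂_1: C_1 → C_0 sends each edge [p,q] (with p < q) to q − p.
The resulting 10×30 matrix has rank 9, and its Smith normal form has invariant factors (1,1,1,1,1,1,1,1,1).

∂_2: C_2 → C_1 sends each 2-simplex [p,q,r] to [q,r] − [p,r] + [p,q]. For instance
  ∂[2,3,9] = [3,9] − [2,9] + [2,3],
  ∂[0,1,7] = [1,7] − [0,7] + [0,1].
As a 30×20 matrix over Z this has rank 20, with invariant factors (1,1,1,1,1,1,1,1,1,1,1,1,1,1,1,1,1,1,1,2).

From H_k ≅ ker(∂_k) / im(∂_{k+1}) we obtain:

  H_0: rank C_0 − rank ∂_1 = 10 − 9 = 1, and the invariant factors of ∂_1 are all 1, so H_0 = Z.
  H_1: rank ker ∂_1 − rank ∂_2 = (30 − 9) − 20 = 1, and ∂_2 has invariant factor 2 > 1, so H_1 = Z ⊕ Z/2.
  H_2: rank ker ∂_2 − rank ∂_3 = (20 − 20) − 0 = 0, and there is no ∂_3, so H_2 = 0.

(K is a triangulation of the Klein bottle.)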